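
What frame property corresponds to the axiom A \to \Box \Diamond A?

This is the B axiom.
It corresponds to symmetry: \forall x \forall y (Rxy \to Ryx).

symmetry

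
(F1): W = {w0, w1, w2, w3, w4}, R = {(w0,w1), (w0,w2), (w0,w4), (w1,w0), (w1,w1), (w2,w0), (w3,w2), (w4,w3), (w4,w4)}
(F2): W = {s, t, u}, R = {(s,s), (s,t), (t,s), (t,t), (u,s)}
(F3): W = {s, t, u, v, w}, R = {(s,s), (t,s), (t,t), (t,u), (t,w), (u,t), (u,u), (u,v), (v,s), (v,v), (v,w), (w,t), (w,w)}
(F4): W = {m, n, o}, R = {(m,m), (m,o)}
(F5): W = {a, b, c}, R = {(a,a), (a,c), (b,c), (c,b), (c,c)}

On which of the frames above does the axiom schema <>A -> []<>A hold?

The schema corresponds to the Euclidean property: forall x forall y forall z (Rxy & Rxz -> Ryz).
(F1): fails — Rw0w4 and Rw0w1 but not Rw4w1.
(F2): condition met.
(F3): fails — Rts and Rtw but not Rsw.
(F4): fails — Rmo and Rmo but not Roo.
(F5): fails — Rac and Raa but not Rca.
Valid on: (F2).

(F2)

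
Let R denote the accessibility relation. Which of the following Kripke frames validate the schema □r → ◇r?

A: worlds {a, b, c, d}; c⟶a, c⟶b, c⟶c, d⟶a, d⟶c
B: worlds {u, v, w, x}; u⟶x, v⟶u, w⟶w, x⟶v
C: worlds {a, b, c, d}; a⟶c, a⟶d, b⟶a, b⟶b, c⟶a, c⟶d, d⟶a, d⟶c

This is the axiom for seriality; its first-order frame correspondent is ∀x ∃y Rxy.
A: fails — world a has no successor.
B: ✓.
C: ✓.

B, C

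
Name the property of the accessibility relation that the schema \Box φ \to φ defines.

reflexivity: \forall x Rxx

Suppose □φ→φ is valid. At any x set V(φ)={w : Rxw}. Then □φ holds at x, so φ holds at x, i.e. Rxx.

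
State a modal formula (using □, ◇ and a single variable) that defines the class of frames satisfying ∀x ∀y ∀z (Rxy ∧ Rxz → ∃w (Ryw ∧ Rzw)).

The condition is convergence. The .2 schema ◇□p → □◇p defines it.
Suppose ◇□p→□◇p is valid. Take Rxy, Rxz and set V(p)={w : Ryw}. Then □p at y so ◇□p at x, so □◇p at x, so ◇p at z, giving w with Rzw and Ryw.

◇□p → □◇p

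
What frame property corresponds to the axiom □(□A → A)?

Suppose □(□A→A) is valid. Take Rxy and set V(A)={w : Ryw}. Then at y, □A holds; since □(□A→A) at x, □A→A at y, so A at y, i.e. Ryy.
The converse is a direct semantic check.
Frame condition: ∀x ∀y (Rxy → Ryy).

Shift-reflexivity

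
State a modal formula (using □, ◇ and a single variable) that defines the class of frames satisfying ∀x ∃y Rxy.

This is seriality; the standard corresponding axiom is D: □r → ◇r.
Suppose □r→◇r is valid. At any x set V(r)=W. Then □r at x, so ◇r at x, so x has a successor.

□r → ◇r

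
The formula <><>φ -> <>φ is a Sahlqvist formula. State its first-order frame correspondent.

This is frame-equivalent to □φ → □□φ (substitute ¬φ for φ and contrapose).
Suppose □φ→□□φ is valid. Take Rxy, Ryz and set V(φ)={w : Rxw}. Then □φ at x, so □□φ at x, so □φ at y, so φ at z, i.e. Rxz.

Transitivity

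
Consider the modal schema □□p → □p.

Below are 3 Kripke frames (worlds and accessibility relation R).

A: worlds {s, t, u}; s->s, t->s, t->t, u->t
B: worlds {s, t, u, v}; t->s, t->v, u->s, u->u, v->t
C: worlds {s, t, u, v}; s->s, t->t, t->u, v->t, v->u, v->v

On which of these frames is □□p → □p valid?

A, C

The schema corresponds to density: ∀x ∀y (Rxy → ∃z (Rxz ∧ Rzy)).
A: holds.
B: fails — Rtv but no z with Rtz and Rzv.
C: holds.
Valid on: A, C.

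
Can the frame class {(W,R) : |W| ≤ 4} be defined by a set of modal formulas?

Modal frame validity is preserved under disjoint unions.
Any modal formula valid on each of 5 disjoint one-world frames is valid on their disjoint union (validity is preserved under disjoint unions). Each one-world frame has |W|=1≤4, but the union has |W|=5.
So no modal formula (or set of formulas) defines exactly the |W|≤4 frames.

No — not modally definable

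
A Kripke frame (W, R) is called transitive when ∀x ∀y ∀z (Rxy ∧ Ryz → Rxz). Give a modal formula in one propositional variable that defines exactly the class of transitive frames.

A defining formula is □ψ → □□ψ (the 4 axiom).
Suppose □ψ→□□ψ is valid. Take Rxy, Ryz and set V(ψ)={w : Rxw}. Then □ψ at x, so □□ψ at x, so □ψ at y, so ψ at z, i.e. Rxz.

□ψ → □□ψ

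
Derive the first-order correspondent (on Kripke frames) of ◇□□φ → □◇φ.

This is a Sahlqvist (Geach-type) schema ◇^1□^2φ → □^1◇^1φ.
First-order correspondent: ∀x ∀y ∀z ((xRy ∧ xRz) → ∃w (yR²w ∧ zRw)).

∀x ∀y ∀z ((xRy ∧ xRz) → ∃w (yR²w ∧ zRw))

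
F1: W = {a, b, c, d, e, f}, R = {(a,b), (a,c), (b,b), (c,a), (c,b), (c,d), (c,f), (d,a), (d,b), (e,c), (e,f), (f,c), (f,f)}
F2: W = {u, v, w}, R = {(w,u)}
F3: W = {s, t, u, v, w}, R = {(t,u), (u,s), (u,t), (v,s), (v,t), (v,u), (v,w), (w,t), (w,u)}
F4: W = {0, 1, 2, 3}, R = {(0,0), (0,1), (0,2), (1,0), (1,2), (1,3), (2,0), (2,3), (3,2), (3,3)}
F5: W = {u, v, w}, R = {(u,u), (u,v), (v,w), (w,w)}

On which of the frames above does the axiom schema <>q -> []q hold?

F2

The schema corresponds to partial functionality: forall x forall y forall z (Rxy & Rxz -> y = z).
F1: fails — a sees both b and c.
F2: satisfies the condition.
F3: fails — u sees both s and t.
F4: fails — 0 sees both 0 and 1.
F5: fails — u sees both u and v.
Valid on: F2.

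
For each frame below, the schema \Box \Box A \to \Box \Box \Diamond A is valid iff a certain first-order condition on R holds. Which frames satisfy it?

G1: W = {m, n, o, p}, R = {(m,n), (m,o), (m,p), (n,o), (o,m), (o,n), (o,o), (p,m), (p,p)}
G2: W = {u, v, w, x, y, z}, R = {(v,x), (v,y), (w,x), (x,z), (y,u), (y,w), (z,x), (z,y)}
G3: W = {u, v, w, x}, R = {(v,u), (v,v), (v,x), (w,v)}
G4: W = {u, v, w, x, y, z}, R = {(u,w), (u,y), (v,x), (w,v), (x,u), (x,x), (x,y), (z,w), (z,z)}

This is the axiom for a generalized confluence (Geach) condition; its first-order frame correspondent is \forall x \forall z (x R^2 z \to \exists w (x R^2 w \wedge zRw)).
G1: holds.
G2: fails — vR²u but no t with vR²t and uRt.
G3: fails — vR²u but no t with vR²t and uRt.
G4: fails — uR²v but no t with uR²t and vRt.

G1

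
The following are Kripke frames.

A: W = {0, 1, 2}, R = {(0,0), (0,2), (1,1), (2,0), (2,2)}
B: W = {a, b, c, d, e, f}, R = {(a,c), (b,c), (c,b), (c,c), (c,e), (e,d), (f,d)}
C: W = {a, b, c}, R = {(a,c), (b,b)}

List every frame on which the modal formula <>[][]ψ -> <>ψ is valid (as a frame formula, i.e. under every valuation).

The schema corresponds to a generalized confluence (Geach) condition: forall x forall y (xRy -> exists w (y R^2 w & xRw)).
A: satisfies the condition.
B: fails — cRe but no w with eR²w and cRw.
C: fails — aRc but no w with cR²w and aRw.
Valid on: A.

A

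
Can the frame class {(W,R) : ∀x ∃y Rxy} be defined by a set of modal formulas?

Definable; □p → ◇p defines it

The condition is seriality. A defining modal formula is □p → ◇p.
Suppose □p→◇p is valid. At any x set V(p)=W. Then □p at x, so ◇p at x, so x has a successor.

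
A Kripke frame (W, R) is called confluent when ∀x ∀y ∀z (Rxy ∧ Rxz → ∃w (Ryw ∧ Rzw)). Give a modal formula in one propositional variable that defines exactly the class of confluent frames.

◇□p → □◇p

This is convergence; the standard corresponding axiom is .2: ◇□p → □◇p.
Suppose ◇□p→□◇p is valid. Take Rxy, Rxz and set V(p)={w : Ryw}. Then □p at y so ◇□p at x, so □◇p at x, so ◇p at z, giving w with Rzw and Ryw.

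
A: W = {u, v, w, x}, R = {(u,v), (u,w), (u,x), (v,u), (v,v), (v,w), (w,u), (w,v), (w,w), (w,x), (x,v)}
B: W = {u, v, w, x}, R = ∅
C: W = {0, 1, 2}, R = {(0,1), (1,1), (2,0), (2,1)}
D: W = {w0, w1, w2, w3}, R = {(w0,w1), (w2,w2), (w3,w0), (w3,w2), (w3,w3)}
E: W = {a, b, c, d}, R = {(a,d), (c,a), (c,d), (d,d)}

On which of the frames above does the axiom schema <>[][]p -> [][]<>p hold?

Frame correspondent (Sahlqvist): forall x forall y forall z ((xRy & x R^2 z) -> exists w (y R^2 w & zRw)) — i.e. a generalized confluence (Geach) condition.
A: ✓.
B: ✓.
C: ✓.
D: fails — w3Rw0, w3R²w0 but no w with w0R²w and w0Rw.
E: ✓.

A, B, C, E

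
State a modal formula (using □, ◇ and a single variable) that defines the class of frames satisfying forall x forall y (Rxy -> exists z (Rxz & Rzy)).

□□q → □q

This is density; the standard corresponding axiom is C4: □□q → □q.
Suppose □□q→□q is valid. Take Rxy and set V(q)={w : xR²w}. Then □□q at x, so □q at x, so q at y, i.e. ∃z(Rxz∧Rzy).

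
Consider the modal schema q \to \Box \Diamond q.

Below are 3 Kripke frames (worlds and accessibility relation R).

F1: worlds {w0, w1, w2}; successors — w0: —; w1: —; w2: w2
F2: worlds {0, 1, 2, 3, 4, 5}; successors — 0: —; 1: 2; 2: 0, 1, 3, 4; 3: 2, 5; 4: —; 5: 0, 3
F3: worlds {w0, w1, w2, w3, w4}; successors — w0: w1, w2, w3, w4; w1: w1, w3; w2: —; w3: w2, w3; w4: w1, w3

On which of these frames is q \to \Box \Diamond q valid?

This is the axiom for symmetry; its first-order frame correspondent is \forall x \forall y (Rxy \to Ryx).
F1: ✓.
F2: fails — R20 but not R02.
F3: fails — Rw0w4 but not Rw4w0.
Valid on: F1.

F1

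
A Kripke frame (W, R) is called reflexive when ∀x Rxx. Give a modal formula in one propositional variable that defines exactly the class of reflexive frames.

□s → s

This is reflexivity; the standard corresponding axiom is T: □s → s.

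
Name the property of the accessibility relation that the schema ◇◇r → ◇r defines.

Transitivity

This schema is equivalent to the 4 axiom □r → □□r.
It corresponds to transitivity: ∀x ∀y ∀z (Rxy ∧ Ryz → Rxz).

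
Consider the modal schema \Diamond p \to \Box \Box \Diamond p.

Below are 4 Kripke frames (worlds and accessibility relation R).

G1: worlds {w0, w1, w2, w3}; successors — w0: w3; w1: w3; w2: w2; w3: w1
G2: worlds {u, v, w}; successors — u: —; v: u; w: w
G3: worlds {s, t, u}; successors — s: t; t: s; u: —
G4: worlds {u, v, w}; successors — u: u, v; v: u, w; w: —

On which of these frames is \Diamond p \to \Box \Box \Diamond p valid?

G1, G2, G3

Frame correspondent (Sahlqvist): \forall x \forall y \forall z ((xRy \wedge x R^2 z) \to \exists w (y = w \wedge zRw)) — i.e. a generalized confluence (Geach) condition.
G1: ✓.
G2: ✓.
G3: ✓.
G4: fails — uRu, uR²w but no t with u=t and wRt.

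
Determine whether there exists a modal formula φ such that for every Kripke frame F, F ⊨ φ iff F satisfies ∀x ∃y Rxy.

This is a Sahlqvist condition; the D axiom □q → ◇q defines it.

Definable; □q → ◇q defines it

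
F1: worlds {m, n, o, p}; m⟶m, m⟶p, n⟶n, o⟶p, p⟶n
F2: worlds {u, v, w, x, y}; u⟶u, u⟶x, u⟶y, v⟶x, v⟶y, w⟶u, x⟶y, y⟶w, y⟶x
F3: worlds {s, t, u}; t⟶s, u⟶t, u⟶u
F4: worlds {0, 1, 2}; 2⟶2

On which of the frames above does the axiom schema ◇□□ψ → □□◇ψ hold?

F4

The schema corresponds to a generalized confluence (Geach) condition: ∀x ∀y ∀z ((xRy ∧ xR²z) → ∃w (yR²w ∧ zRw)).
F1: fails — mRp, mR²m but no w with pR²w and mRw.
F2: fails — uRx, uR²w but no t with xR²t and wRt.
F3: fails — uRt, uR²s but no w with tR²w and sRw.
F4: condition met.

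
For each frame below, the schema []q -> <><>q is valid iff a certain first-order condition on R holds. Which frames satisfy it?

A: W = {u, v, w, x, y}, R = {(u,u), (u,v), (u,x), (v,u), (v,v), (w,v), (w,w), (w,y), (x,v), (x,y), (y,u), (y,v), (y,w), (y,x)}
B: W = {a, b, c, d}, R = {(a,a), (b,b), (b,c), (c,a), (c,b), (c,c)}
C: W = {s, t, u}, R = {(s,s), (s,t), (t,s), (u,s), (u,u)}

A, C

This is the axiom for a generalized confluence (Geach) condition; its first-order frame correspondent is forall x exists w (xRw & x R^2 w).
A: holds.
B: fails — at d but no w with dRw and dR²w.
C: holds.
Valid on: A, C.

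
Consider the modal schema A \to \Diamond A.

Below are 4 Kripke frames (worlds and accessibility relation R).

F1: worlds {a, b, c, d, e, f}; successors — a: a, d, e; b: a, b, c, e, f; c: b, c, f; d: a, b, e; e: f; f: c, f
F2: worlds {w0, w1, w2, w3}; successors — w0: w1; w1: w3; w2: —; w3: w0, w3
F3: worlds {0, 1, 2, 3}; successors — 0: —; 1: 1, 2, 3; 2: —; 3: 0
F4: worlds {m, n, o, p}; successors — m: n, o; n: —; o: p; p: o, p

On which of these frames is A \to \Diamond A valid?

none

The schema corresponds to a generalized confluence (Geach) condition: \forall x \exists w (x = w \wedge xRw).
F1: fails — at d but no w with d=w and dRw.
F2: fails — at w0 but no w with w0=w and w0Rw.
F3: fails — at 0 but no w with 0=w and 0Rw.
F4: fails — at m but no w with m=w and mRw.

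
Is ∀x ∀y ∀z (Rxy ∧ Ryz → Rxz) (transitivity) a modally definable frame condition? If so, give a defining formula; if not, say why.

Yes — defined by □q → □□q

Yes: it is transitivity, defined by the 4 schema □q → □□q.
Suppose □q→□□q is valid. Take Rxy, Ryz and set V(q)={w : Rxw}. Then □q at x, so □□q at x, so □q at y, so q at z, i.e. Rxz.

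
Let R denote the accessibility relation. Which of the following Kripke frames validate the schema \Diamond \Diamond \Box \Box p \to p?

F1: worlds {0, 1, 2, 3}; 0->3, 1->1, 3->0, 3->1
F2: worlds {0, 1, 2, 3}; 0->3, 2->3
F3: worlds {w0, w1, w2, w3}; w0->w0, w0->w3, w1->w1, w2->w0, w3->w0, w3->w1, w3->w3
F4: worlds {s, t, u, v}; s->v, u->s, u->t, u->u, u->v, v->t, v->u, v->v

F2

This is the axiom for a generalized confluence (Geach) condition; its first-order frame correspondent is \forall x \forall y (x R^2 y \to \exists w (y R^2 w \wedge x = w)).
F1: fails — 0R²1 but no w with 1R²w and 0=w.
F2: ✓.
F3: fails — w0R²w1 but no w with w1R²w and w0=w.
F4: fails — sR²t but no w with tR²w and s=w.
Valid on: F2.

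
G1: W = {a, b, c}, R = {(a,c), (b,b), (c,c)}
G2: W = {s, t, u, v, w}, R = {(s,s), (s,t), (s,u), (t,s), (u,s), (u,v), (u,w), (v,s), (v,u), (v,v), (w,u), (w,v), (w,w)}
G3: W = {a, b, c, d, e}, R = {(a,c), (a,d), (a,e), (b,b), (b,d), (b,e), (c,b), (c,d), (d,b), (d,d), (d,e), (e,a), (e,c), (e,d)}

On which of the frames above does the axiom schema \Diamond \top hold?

G1, G2, G3

This is the axiom for seriality; its first-order frame correspondent is \forall x \exists y Rxy.
G1: condition met.
G2: condition met.
G3: condition met.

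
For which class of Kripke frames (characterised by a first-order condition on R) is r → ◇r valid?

Equivalently (dual form): □r → r.
Suppose □r→r is valid. At any x set V(r)={w : Rxw}. Then □r holds at x, so r holds at x, i.e. Rxx.
The converse is a direct semantic check.
Frame condition: ∀x Rxx.

reflexivity: ∀x Rxx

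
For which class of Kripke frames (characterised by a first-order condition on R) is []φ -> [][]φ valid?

Transitivity

Suppose □φ→□□φ is valid. Take Rxy, Ryz and set V(φ)={w : Rxw}. Then □φ at x, so □□φ at x, so □φ at y, so φ at z, i.e. Rxz.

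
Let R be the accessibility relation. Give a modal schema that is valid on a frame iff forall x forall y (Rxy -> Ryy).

This is shift-reflexivity; the standard corresponding axiom is T□: □(□ψ → ψ).
Suppose □(□ψ→ψ) is valid. Take Rxy and set V(ψ)={w : Ryw}. Then at y, □ψ holds; since □(□ψ→ψ) at x, □ψ→ψ at y, so ψ at y, i.e. Ryy.

□(□ψ → ψ)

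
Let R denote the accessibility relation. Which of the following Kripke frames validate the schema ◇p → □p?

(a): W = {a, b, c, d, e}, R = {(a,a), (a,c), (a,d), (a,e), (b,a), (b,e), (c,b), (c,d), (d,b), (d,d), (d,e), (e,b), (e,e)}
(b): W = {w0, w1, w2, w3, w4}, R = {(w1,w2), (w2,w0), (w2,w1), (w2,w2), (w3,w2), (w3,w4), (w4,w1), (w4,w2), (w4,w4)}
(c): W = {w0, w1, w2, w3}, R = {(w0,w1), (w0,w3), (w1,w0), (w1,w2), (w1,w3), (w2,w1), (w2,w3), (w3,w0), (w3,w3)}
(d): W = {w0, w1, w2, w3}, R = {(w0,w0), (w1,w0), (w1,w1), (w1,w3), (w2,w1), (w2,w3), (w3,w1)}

none

The schema corresponds to partial functionality: ∀x ∀y ∀z (Rxy ∧ Rxz → y = z).
(a): fails — a sees both a and c.
(b): fails — w2 sees both w0 and w1.
(c): fails — w0 sees both w1 and w3.
(d): fails — w1 sees both w0 and w1.
Valid on no frame.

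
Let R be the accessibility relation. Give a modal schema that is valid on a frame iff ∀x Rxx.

This is reflexivity; the standard corresponding axiom is T: □r → r.

□r → r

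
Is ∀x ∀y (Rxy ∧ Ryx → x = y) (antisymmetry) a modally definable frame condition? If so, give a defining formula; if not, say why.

If a class were modally definable it would be closed under surjective bounded morphisms (Goldblatt–Thomason).
The 8-cycle (worlds 0,1,2,3,4,5,6,7 with 0→1→2→3→4→5→6→7→0) is antisymmetric. Sending even-indexed worlds to s and odd-indexed worlds to t is a surjective bounded morphism onto the two-world frame with s↔t, which is not antisymmetric.
So no modal formula (or set of formulas) defines exactly the antisymmetric frames.

No — not modally definable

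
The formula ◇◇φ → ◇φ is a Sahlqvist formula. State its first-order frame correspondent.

Transitivity

Replacing φ by ¬φ and contraposing gives the equivalent schema □φ → □□φ.
Suppose □φ→□□φ is valid. Take Rxy, Ryz and set V(φ)={w : Rxw}. Then □φ at x, so □□φ at x, so □φ at y, so φ at z, i.e. Rxz.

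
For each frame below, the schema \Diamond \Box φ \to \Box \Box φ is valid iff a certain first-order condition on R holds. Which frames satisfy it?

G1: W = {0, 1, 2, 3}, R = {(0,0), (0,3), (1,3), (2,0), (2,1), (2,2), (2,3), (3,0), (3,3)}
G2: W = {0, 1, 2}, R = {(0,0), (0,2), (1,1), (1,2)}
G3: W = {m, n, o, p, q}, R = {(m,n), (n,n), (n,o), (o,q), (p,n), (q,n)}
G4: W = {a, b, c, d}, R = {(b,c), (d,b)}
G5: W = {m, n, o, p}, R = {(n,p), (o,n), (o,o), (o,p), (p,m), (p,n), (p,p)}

G4

Frame correspondent (Sahlqvist): \forall x \forall y \forall z ((xRy \wedge x R^2 z) \to \exists w (yRw \wedge z = w)) — i.e. a generalized confluence (Geach) condition.
G1: fails — 2R0, 2R²1 but no w with 0Rw and 1=w.
G2: fails — 0R2, 0R²0 but no w with 2Rw and 0=w.
G3: fails — nRn, nR²q but no w with nRw and q=w.
G4: condition met.
G5: fails — oRn, oR²m but no w with nRw and m=w.
Valid on: G4.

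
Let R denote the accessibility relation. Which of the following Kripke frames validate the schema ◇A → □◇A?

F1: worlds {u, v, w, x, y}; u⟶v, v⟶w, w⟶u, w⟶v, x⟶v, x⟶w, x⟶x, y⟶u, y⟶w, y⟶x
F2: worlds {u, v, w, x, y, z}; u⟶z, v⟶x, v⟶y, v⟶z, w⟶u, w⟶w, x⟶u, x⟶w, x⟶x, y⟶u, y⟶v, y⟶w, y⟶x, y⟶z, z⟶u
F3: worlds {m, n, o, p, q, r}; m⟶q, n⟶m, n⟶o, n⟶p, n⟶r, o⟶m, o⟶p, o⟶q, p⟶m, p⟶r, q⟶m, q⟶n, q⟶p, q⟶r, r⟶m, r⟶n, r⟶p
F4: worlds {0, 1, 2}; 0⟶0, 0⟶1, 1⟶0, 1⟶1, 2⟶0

Frame correspondent (Sahlqvist): ∀x ∀y ∀z (Rxy ∧ Rxz → Ryz) — i.e. the Euclidean property.
F1: fails — Ruv and Ruv but not Rvv.
F2: fails — Ruz and Ruz but not Rzz.
F3: fails — Rmq and Rmq but not Rqq.
F4: holds.
Valid on: F4.

F4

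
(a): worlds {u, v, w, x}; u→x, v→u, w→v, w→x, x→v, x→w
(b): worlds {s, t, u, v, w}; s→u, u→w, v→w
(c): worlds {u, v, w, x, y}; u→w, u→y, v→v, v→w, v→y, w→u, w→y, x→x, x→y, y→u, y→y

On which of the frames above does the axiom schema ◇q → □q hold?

(b)

The schema corresponds to partial functionality: ∀x ∀y ∀z (Rxy ∧ Rxz → y = z).
(a): fails — w sees both v and x.
(b): satisfies the condition.
(c): fails — u sees both w and y.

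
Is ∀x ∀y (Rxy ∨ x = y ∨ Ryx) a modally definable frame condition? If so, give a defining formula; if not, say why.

Modal frame validity is preserved under disjoint unions.
Take 3 disjoint single-world reflexive frames: each is trivially connected, but their disjoint union has 3 worlds with no edge between distinct components, so it is not connected.
So the class is not modally definable.

No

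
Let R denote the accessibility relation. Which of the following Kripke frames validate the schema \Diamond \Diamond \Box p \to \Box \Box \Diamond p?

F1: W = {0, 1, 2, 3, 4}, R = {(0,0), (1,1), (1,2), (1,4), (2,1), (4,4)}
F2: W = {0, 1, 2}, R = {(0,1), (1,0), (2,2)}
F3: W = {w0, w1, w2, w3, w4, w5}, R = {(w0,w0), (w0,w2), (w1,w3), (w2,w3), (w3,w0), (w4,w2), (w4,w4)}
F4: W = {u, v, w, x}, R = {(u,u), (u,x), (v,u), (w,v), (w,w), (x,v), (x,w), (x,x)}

This is the axiom for a generalized confluence (Geach) condition; its first-order frame correspondent is \forall x \forall y \forall z ((x R^2 y \wedge x R^2 z) \to \exists w (yRw \wedge zRw)).
F1: fails — 1R²2, 1R²4 but no w with 2Rw and 4Rw.
F2: holds.
F3: fails — w0R²w0, w0R²w2 but no w with w0Rw and w2Rw.
F4: fails — uR²u, uR²w but no t with uRt and wRt.
Valid on: F2.

F2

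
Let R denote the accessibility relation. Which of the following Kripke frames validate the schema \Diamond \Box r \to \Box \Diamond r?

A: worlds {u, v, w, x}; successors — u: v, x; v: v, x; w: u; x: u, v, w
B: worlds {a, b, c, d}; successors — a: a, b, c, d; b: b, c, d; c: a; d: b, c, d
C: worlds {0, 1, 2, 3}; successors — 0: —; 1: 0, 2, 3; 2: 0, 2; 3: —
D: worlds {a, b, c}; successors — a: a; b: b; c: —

D

This is the axiom for convergence; its first-order frame correspondent is \forall x \forall y \forall z (Rxy \wedge Rxz \to \exists w (Ryw \wedge Rzw)).
A: fails — Rxw and Rxu but w and u have no common successor.
B: fails — Rab and Rac but b and c have no common successor.
C: fails — R10 and R10 but 0 and 0 have no common successor.
D: holds.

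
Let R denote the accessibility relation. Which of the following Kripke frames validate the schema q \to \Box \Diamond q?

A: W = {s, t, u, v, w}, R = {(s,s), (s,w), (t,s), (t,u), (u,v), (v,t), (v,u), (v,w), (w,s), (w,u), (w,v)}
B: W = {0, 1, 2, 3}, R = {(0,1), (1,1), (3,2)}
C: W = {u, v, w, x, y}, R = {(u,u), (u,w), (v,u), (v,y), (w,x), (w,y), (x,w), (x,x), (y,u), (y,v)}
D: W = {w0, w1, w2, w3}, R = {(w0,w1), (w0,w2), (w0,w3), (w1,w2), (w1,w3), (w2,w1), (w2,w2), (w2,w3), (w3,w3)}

none

The schema corresponds to symmetry: \forall x \forall y (Rxy \to Ryx).
A: fails — Rwu but not Ruw.
B: fails — R01 but not R10.
C: fails — Ruw but not Rwu.
D: fails — Rw1w3 but not Rw3w1.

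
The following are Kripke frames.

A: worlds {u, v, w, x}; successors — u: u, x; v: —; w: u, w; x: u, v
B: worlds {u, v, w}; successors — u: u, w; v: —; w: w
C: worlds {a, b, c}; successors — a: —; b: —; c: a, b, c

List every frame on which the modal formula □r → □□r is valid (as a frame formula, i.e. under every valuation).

B, C

The schema corresponds to transitivity: ∀x ∀y ∀z (Rxy ∧ Ryz → Rxz).
A: fails — Rwu and Rux but not Rwx.
B: holds.
C: holds.
Valid on: B, C.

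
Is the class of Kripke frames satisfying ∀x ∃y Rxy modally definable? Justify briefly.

Yes: it is seriality, defined by the D schema □q → ◇q.
Suppose □q→◇q is valid. At any x set V(q)=W. Then □q at x, so ◇q at x, so x has a successor.

Yes, by □q → ◇q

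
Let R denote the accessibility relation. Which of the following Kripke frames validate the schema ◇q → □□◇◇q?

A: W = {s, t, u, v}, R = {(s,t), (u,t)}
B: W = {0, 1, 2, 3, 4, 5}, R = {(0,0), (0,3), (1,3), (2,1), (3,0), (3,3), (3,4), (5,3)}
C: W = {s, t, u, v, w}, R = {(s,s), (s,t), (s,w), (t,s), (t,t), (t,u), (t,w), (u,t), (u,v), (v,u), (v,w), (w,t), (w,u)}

The schema corresponds to a generalized confluence (Geach) condition: ∀x ∀y ∀z ((xRy ∧ xR²z) → ∃w (y = w ∧ zR²w)).
A: ✓.
B: fails — 0R0, 0R²4 but no w with 0=w and 4R²w.
C: fails — tRs, tR²v but no w* with s=w* and vR²w*.
Valid on: A.

A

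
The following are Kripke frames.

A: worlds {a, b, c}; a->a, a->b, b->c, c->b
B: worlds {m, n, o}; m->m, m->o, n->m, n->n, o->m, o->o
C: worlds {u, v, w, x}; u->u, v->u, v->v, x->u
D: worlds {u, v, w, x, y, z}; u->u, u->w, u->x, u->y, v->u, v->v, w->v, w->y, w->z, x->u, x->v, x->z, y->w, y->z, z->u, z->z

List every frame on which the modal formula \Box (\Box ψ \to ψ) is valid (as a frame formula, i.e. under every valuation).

This is the axiom for shift-reflexivity; its first-order frame correspondent is \forall x \forall y (Rxy \to Ryy).
A: fails — Rab but not Rbb.
B: satisfies the condition.
C: satisfies the condition.
D: fails — Ruw but not Rww.

B, C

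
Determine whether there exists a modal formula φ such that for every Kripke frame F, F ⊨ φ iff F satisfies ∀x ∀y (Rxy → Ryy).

Yes: it is shift-reflexivity, defined by the T□ schema □(□p → p).
Suppose □(□p→p) is valid. Take Rxy and set V(p)={w : Ryw}. Then at y, □p holds; since □(□p→p) at x, □p→p at y, so p at y, i.e. Ryy.

Yes, by □(□p → p)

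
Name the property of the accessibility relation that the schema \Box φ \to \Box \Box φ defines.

transitivity

This schema is the 4 axiom.
Its frame correspondent is transitivity — \forall x \forall y \forall z (Rxy \wedge Ryz \to Rxz).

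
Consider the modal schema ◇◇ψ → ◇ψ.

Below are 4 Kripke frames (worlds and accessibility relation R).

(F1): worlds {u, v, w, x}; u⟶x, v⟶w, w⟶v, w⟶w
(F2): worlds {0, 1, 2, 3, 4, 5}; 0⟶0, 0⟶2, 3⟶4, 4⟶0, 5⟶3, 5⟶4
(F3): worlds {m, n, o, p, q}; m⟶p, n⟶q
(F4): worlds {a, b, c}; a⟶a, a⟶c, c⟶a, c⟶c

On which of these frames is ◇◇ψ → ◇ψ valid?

(F3), (F4)

The schema corresponds to transitivity: ∀x ∀y ∀z (Rxy ∧ Ryz → Rxz).
(F1): fails — Rvw and Rwv but not Rvv.
(F2): fails — R34 and R40 but not R30.
(F3): holds.
(F4): holds.
Valid on: (F3), (F4).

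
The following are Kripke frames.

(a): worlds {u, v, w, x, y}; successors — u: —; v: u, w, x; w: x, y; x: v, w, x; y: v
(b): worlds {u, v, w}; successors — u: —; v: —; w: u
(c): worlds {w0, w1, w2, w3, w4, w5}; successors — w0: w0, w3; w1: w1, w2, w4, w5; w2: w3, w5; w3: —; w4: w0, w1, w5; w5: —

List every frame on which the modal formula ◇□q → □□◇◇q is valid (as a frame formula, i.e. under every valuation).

Frame correspondent (Sahlqvist): ∀x ∀y ∀z ((xRy ∧ xR²z) → ∃w (yRw ∧ zR²w)) — i.e. a generalized confluence (Geach) condition.
(a): fails — vRu, vR²v but no t with uRt and vR²t.
(b): condition met.
(c): fails — w0Rw0, w0R²w3 but no w with w0Rw and w3R²w.

(b)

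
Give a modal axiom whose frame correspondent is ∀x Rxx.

This is reflexivity; the standard corresponding axiom is T: □q → q.

□q → q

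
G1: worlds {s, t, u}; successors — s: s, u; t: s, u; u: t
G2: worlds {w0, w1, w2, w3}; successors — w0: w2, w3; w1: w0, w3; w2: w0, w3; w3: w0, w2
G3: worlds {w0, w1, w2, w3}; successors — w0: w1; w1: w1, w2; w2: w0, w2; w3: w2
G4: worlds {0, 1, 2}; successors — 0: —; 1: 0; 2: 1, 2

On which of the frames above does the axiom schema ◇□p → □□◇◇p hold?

Frame correspondent (Sahlqvist): ∀x ∀y ∀z ((xRy ∧ xR²z) → ∃w (yRw ∧ zR²w)) — i.e. a generalized confluence (Geach) condition.
G1: fails — sRu, sR²u but no w with uRw and uR²w.
G2: holds.
G3: holds.
G4: fails — 2R1, 2R²0 but no w with 1Rw and 0R²w.

G2, G3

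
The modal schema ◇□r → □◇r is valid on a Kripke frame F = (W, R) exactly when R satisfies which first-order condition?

convergence

Suppose ◇□r→□◇r is valid. Take Rxy, Rxz and set V(r)={w : Ryw}. Then □r at y so ◇□r at x, so □◇r at x, so ◇r at z, giving w with Rzw and Ryw.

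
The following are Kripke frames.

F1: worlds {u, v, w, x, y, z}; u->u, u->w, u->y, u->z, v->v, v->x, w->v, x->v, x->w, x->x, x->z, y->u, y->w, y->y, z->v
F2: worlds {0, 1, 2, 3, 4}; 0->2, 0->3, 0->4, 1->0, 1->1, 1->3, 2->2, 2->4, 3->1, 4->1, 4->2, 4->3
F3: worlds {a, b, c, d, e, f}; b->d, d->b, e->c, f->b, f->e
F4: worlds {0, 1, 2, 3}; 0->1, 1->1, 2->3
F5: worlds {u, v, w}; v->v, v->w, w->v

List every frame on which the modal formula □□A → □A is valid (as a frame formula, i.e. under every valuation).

F1, F2, F5

The schema corresponds to density: ∀x ∀y (Rxy → ∃z (Rxz ∧ Rzy)).
F1: satisfies the condition.
F2: satisfies the condition.
F3: fails — Rec but no z with Rez and Rzc.
F4: fails — R23 but no z with R2z and Rz3.
F5: satisfies the condition.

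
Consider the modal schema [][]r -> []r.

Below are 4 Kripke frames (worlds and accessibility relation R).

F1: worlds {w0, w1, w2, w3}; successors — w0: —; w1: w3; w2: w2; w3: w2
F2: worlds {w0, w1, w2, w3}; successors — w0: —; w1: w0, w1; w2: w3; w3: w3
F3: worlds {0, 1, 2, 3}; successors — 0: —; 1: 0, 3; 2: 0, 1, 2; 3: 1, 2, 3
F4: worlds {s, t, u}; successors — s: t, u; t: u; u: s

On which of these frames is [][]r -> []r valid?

F2

This is the axiom for density; its first-order frame correspondent is forall x forall y (Rxy -> exists z (Rxz & Rzy)).
F1: fails — Rw1w3 but no z with Rw1z and Rzw3.
F2: holds.
F3: fails — R10 but no z with R1z and Rz0.
F4: fails — Rtu but no z with Rtz and Rzu.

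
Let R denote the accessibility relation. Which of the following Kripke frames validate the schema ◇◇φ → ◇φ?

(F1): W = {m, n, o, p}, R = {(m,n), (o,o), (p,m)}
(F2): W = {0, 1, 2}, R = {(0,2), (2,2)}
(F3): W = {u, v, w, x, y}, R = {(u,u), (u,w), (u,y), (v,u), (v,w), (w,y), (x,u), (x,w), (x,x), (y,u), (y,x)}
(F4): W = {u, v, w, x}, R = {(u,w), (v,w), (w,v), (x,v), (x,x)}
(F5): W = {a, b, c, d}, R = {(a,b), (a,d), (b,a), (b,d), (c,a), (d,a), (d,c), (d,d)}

(F2)

The schema corresponds to transitivity: ∀x ∀y ∀z (Rxy ∧ Ryz → Rxz).
(F1): fails — Rpm and Rmn but not Rpn.
(F2): ✓.
(F3): fails — Rxw and Rwy but not Rxy.
(F4): fails — Ruw and Rwv but not Ruv.
(F5): fails — Rab and Rba but not Raa.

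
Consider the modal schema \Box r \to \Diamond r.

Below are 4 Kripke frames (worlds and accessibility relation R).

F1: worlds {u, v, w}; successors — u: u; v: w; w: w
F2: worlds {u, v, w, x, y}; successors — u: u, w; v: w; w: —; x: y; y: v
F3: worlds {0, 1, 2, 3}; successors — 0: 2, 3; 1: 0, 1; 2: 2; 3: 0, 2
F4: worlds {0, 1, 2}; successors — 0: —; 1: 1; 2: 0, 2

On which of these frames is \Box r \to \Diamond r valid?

Frame correspondent (Sahlqvist): \forall x \exists y Rxy — i.e. seriality.
F1: satisfies the condition.
F2: fails — world w has no successor.
F3: satisfies the condition.
F4: fails — world 0 has no successor.

F1, F3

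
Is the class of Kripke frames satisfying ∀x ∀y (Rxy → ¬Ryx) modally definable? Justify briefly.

Not modally definable

If a class were modally definable it would be closed under surjective bounded morphisms (Goldblatt–Thomason).
The 3-cycle (worlds s,t,u with s→t→u→s) is asymmetric. Mapping every world to a single reflexive point • is a surjective bounded morphism, and the reflexive point is not asymmetric (R•• but asymmetry requires ¬R••).
So the class is not modally definable.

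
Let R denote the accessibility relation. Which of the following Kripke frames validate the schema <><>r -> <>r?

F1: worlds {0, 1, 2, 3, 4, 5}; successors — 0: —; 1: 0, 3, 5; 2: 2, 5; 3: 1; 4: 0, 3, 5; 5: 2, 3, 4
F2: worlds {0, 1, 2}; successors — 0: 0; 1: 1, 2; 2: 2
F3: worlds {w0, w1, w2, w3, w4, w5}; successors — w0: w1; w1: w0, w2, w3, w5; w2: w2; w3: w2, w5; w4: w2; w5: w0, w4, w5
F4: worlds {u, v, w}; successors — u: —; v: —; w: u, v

Frame correspondent (Sahlqvist): forall x forall y forall z (Rxy & Ryz -> Rxz) — i.e. transitivity.
F1: fails — R31 and R10 but not R30.
F2: satisfies the condition.
F3: fails — Rw1w5 and Rw5w4 but not Rw1w4.
F4: satisfies the condition.

F2, F4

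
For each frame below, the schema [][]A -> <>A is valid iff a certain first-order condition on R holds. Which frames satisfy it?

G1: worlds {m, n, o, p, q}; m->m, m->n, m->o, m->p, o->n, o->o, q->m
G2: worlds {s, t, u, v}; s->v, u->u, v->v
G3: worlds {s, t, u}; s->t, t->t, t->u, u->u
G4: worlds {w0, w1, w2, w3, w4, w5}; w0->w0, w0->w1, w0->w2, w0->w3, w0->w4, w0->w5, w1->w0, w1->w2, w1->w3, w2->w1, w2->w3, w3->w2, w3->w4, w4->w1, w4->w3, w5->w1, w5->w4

Frame correspondent (Sahlqvist): forall x exists w (x R^2 w & xRw) — i.e. a generalized confluence (Geach) condition.
G1: fails — at n but no w with nR²w and nRw.
G2: fails — at t but no w with tR²w and tRw.
G3: holds.
G4: fails — at w3 but no w with w3R²w and w3Rw.
Valid on: G3.

G3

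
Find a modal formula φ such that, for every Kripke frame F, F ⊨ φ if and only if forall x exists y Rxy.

This is seriality; the standard corresponding axiom is D: □r → ◇r.

□r → ◇r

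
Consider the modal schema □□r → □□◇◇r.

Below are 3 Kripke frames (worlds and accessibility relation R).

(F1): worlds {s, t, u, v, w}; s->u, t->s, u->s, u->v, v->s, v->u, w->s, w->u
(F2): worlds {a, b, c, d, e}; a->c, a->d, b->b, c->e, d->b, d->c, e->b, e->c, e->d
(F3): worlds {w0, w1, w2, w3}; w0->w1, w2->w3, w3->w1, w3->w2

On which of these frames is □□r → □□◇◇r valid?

(F1), (F2)

The schema corresponds to a generalized confluence (Geach) condition: ∀x ∀z (xR²z → ∃w (xR²w ∧ zR²w)).
(F1): holds.
(F2): holds.
(F3): fails — w2R²w1 but no w with w2R²w and w1R²w.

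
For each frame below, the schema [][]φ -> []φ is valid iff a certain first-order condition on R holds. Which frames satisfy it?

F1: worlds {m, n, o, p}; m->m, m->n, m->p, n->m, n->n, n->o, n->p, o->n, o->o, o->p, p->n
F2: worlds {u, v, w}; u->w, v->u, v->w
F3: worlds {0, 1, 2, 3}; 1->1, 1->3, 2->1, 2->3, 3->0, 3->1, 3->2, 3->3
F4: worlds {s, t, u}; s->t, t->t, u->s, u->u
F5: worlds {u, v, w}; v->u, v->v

F1, F3, F4, F5

Frame correspondent (Sahlqvist): forall x forall y (Rxy -> exists z (Rxz & Rzy)) — i.e. density.
F1: satisfies the condition.
F2: fails — Rvu but no z with Rvz and Rzu.
F3: satisfies the condition.
F4: satisfies the condition.
F5: satisfies the condition.
Valid on: F1, F3, F4, F5.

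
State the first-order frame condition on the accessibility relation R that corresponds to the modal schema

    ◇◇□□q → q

This is a Sahlqvist (Geach-type) schema ◇^2□^2q → □^0◇^0q.
Minimal-valuation argument: fix x; take any y with xR^2y and any z with xR^0z. Set V(q) to the set of worlds R-reachable from y in exactly 2 steps. Then □^2q holds at y, so the antecedent holds at x; validity forces ◇^0q at z, giving a w with zR^0w and yR^2w.
First-order correspondent: ∀x ∀y (xR²y → ∃w (yR²w ∧ x = w)).

∀x ∀y (xR²y → ∃w (yR²w ∧ x = w))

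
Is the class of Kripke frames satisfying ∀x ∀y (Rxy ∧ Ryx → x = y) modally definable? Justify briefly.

Modal frame validity is preserved under surjective bounded morphisms.
The 4-cycle (worlds a,b,c,d with a→b→c→d→a) is antisymmetric. Sending even-indexed worlds to • and odd-indexed worlds to ∘ is a surjective bounded morphism onto the two-world frame with •↔∘, which is not antisymmetric.
Hence antisymmetry is not modally definable.

No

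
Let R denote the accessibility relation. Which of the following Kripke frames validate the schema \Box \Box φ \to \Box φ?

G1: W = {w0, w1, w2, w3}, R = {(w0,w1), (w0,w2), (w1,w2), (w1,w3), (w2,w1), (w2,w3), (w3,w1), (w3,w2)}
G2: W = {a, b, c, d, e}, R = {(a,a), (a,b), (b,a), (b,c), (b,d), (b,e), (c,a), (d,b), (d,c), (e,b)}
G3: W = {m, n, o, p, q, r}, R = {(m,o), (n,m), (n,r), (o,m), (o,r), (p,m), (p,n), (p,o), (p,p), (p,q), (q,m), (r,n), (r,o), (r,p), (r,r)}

This is the axiom for density; its first-order frame correspondent is \forall x \forall y (Rxy \to \exists z (Rxz \wedge Rzy)).
G1: ✓.
G2: fails — Reb but no z with Rez and Rzb.
G3: fails — Rom but no z with Roz and Rzm.
Valid on: G1.

G1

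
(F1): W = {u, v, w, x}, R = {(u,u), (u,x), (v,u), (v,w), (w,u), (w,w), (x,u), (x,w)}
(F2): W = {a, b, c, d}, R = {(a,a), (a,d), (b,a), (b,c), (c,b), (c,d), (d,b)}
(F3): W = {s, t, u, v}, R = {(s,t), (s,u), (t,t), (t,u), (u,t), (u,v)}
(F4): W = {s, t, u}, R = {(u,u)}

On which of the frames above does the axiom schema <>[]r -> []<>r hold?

The schema corresponds to convergence: forall x forall y forall z (Rxy & Rxz -> exists w (Ryw & Rzw)).
(F1): satisfies the condition.
(F2): fails — Raa and Rad but a and d have no common successor.
(F3): fails — Ruv and Ruv but v and v have no common successor.
(F4): satisfies the condition.
Valid on: (F1), (F4).

(F1), (F4)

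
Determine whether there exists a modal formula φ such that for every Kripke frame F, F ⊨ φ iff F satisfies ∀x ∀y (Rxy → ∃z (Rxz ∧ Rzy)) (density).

Yes: it is density, defined by the C4 schema □□p → □p.

Yes, by □□p → □p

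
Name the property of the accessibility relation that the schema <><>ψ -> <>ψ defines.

Replacing ψ by ¬ψ and contraposing gives the equivalent schema □ψ → □□ψ.
Suppose □ψ→□□ψ is valid. Take Rxy, Ryz and set V(ψ)={w : Rxw}. Then □ψ at x, so □□ψ at x, so □ψ at y, so ψ at z, i.e. Rxz.
Conversely, any frame satisfying forall x forall y forall z (Rxy & Ryz -> Rxz) validates the schema.
Frame condition: forall x forall y forall z (Rxy & Ryz -> Rxz).

transitivity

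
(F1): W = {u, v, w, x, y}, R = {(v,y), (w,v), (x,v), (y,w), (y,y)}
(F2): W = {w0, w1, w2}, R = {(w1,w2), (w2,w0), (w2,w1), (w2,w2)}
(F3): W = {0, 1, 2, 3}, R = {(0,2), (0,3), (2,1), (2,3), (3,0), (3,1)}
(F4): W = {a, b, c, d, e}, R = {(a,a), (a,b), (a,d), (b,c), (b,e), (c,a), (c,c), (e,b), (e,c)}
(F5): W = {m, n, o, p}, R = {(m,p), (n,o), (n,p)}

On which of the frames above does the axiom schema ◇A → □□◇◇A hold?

This is the axiom for a generalized confluence (Geach) condition; its first-order frame correspondent is ∀x ∀y ∀z ((xRy ∧ xR²z) → ∃w (y = w ∧ zR²w)).
(F1): fails — yRw, yR²w but no t with w=t and wR²t.
(F2): fails — w1Rw2, w1R²w0 but no w with w2=w and w0R²w.
(F3): fails — 0R2, 0R²0 but no w with 2=w and 0R²w.
(F4): fails — aRa, aR²d but no w with a=w and dR²w.
(F5): ✓.

(F5)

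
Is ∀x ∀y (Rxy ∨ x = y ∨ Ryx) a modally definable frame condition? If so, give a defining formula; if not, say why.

Not definable by any modal formula

Modal frame validity is preserved under disjoint unions.
Take 4 disjoint single-world reflexive frames: each is trivially connected, but their disjoint union has 4 worlds with no edge between distinct components, so it is not connected.
Hence connectedness of R is not modally definable.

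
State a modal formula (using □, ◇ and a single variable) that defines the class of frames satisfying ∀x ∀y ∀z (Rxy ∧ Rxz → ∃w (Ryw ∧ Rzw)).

This is convergence; the standard corresponding axiom is .2: ◇□q → □◇q.
Suppose ◇□q→□◇q is valid. Take Rxy, Rxz and set V(q)={w : Ryw}. Then □q at y so ◇□q at x, so □◇q at x, so ◇q at z, giving w with Rzw and Ryw.

◇□q → □◇q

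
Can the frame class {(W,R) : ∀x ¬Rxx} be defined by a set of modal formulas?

Any modally definable frame class is closed under surjective bounded morphisms.
The 2-cycle (worlds w0,w1 with w0→w1→w0) is irreflexive, and the map sending every world to a single reflexive point • is a surjective bounded morphism (forth: every edge maps to (•,•); back: every world has a successor). So any modal formula valid on the 2-cycle is also valid on the reflexive point, which is not irreflexive.
So no modal formula (or set of formulas) defines exactly the irreflexive frames.

Not modally definable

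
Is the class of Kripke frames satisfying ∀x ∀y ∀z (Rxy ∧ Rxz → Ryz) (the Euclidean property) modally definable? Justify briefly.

Definable; ◇q → □◇q defines it

The condition is the Euclidean property. A defining modal formula is ◇q → □◇q.
Suppose ◇q→□◇q is valid. Take Rxy, Rxz and set V(q)={y}. Then ◇q at x, so □◇q at x, so ◇q at z, so some w with Rzw has q; w=y, i.e. Rzy. By symmetry of the argument, Ryz.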